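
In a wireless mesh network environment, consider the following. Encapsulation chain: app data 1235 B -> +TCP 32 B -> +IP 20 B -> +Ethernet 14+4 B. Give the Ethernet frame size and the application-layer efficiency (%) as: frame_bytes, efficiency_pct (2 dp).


TCP segment = 1235 + 32 = 1267 B
IP packet = 1267 + 20 = 1287 B
Ethernet frame = 1287 + 14 + 4 = 1305 B
Efficiency = app / frame = 1235 / 1305 = 0.946360 = 94.6360% -> 94.64% (2 dp)

1305, 94.64


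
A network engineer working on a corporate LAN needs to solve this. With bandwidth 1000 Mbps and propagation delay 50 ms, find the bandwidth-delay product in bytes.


Given: bandwidth = 1000 Mbps, delay = 50 ms
BDP in bits = 1000 * 10^6 * 50 / 1000
BDP in bits = 50000000
BDP in bytes = 50000000 / 8 = 6250000

6250000


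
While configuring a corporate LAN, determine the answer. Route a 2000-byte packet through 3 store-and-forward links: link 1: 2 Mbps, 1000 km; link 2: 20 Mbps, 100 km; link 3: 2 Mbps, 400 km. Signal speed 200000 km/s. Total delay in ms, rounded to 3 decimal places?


Packet = 2000 bytes = 16000 bits. Store-and-forward: sum (t_trans + t_prop) per link.
Link 1: t_trans = 16000/(2*10^6) s = 8.0000 ms; t_prop = 1000/200000 s = 5.0000 ms; subtotal = 13.0000 ms
Link 2: t_trans = 16000/(20*10^6) s = 0.8000 ms; t_prop = 100/200000 s = 0.5000 ms; subtotal = 1.3000 ms
Link 3: t_trans = 16000/(2*10^6) s = 8.0000 ms; t_prop = 400/200000 s = 2.0000 ms; subtotal = 10.0000 ms
End-to-end = 13.0000 + 1.3000 + 10.0000 = 24.3000 ms -> 24.300 ms (3 dp)

24.300


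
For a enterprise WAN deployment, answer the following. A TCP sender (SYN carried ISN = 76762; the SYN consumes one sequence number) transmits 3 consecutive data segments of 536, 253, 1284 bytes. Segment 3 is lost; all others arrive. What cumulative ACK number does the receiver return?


SYN uses sequence number 76762; first data byte = ISN + 1 = 76763.
Segment 1: SEQ = 76763, len = 536 B, covers [76763, 77298]
Segment 2: SEQ = 77299, len = 253 B, covers [77299, 77551]
Segment 3: SEQ = 77552, len = 1284 B, covers [77552, 78835] [LOST]
In-order data received: bytes [76763, 77551] (segments 1..2).
Segment 3 missing -> gap begins at byte 77552.
Cumulative ACK = next expected in-order byte = 76763 + 536 + 253 = 77552

77552


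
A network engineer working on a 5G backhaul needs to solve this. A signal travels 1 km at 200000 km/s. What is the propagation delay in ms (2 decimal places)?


Given: distance = 1 km, speed = 200000 km/s
Delay = distance / speed = 1 / 200000 seconds
Delay in ms = 1 * 1000 / 200000
Delay = 0.0050 ms
Rounded to 2 dp = 0.01 ms

0.01


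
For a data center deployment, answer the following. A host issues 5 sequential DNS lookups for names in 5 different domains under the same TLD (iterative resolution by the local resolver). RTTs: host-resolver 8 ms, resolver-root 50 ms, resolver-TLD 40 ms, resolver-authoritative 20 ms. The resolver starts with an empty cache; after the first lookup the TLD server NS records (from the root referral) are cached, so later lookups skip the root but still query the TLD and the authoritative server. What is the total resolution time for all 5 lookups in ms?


Lookup 1 (cold cache): local + root + TLD + auth = 8 + 50 + 40 + 20 = 118 ms
Lookups 2..5 (TLD NS cached -> skip root; new domain -> still ask TLD and auth): local + TLD + auth = 8 + 40 + 20 = 68 ms each
Remaining 4 lookups: 4 * 68 = 272 ms
Total = 118 + 272 = 390 ms

390


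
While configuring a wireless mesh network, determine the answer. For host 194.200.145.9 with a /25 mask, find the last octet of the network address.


Given: IP = 194.200.145.9, prefix = /25
Subnet mask = 255.255.255.128
Last octet of IP: 9
Last octet of mask: 128
Network last octet = 9 AND 128 = 0

0


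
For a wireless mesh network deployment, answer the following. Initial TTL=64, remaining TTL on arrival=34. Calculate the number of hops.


Given: initial TTL = 64, received TTL = 34
Hops = initial TTL - received TTL
Hops = 64 - 34 = 30

30


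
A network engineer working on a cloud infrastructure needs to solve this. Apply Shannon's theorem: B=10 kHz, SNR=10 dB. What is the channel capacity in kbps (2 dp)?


Given: B = 10 kHz, SNR = 10 dB
SNR linear = 10^(10/10) = 10
1 + SNR = 11
log2(11) = 3.4594316186
C = 10 * 1000 * 3.4594316186 = 34594.3162 bps
C = 34.594316 kbps -> 34.59 kbps (2 dp)

34.59


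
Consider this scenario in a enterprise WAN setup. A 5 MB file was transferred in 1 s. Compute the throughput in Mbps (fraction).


Given: file = 5 MB, time = 1 s
File in Mb = 5 * 8 = 40 Mb
Throughput = 40 / 1 Mbps
Throughput = 40 Mbps

40


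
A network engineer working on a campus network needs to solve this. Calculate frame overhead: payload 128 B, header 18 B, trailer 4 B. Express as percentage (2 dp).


Given: payload = 128 B, header = 18 B, trailer = 4 B
Overhead bytes = header + trailer = 18 + 4 = 22
Total frame = payload + overhead = 128 + 22 = 150
Overhead % = 22 / 150 * 100 = 14.6667% -> 14.67% (2 dp)

14.67


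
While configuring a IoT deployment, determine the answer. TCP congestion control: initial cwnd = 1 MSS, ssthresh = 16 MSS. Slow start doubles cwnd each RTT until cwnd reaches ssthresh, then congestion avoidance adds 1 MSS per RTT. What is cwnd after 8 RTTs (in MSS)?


RTT 0: cwnd = 1 MSS (initial)
RTT 1: cwnd = 2 MSS (slow start, doubled)
RTT 2: cwnd = 4 MSS (slow start, doubled)
RTT 3: cwnd = 8 MSS (slow start, doubled)
RTT 4: cwnd = 16 MSS (slow start, doubled)
RTT 5: cwnd = 17 MSS (congestion avoidance, +1)
RTT 6: cwnd = 18 MSS (congestion avoidance, +1)
RTT 7: cwnd = 19 MSS (congestion avoidance, +1)
RTT 8: cwnd = 20 MSS (congestion avoidance, +1)

20


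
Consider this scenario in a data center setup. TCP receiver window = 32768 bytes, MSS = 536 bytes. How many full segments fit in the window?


Given: RWND = 32768 bytes, MSS = 536 bytes
Full segments = floor(RWND / MSS)
Full segments = floor(32768 / 536)
Full segments = floor(61.1343) = 61

61


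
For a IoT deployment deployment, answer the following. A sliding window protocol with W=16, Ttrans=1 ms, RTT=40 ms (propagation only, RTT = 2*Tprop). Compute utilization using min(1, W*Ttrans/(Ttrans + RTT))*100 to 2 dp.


Given: W = 16, Ttrans = 1 ms, RTT = 40 ms (= 2 * Tprop, Tprop = 20 ms)
Cycle time = Ttrans + RTT = 1 + 40 = 41 ms (first packet sent until its ACK returns)
W * Ttrans = 16 * 1 = 16 ms of sending per cycle
W * Ttrans / (Ttrans + RTT) = 16 / 41 = 0.390244
U = min(1, 0.390244) = 0.390244
U% = 39.02%

39.02


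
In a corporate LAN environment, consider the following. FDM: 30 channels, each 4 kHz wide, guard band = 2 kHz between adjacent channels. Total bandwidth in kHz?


Given: 30 channels, 4 kHz each, guard = 2 kHz
Channel bandwidth = 30 * 4 = 120 kHz
Guard bands = 29 gaps * 2 kHz = 58 kHz
Total = 120 + 58 = 178 kHz

178


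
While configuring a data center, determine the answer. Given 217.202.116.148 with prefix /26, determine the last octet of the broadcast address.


Given: IP = 217.202.116.148, prefix = /26
Host bits = 32 - 26 = 6
Network last octet = 148 AND mask = 128
Host part size = 2^6 - 1 = 63
Broadcast last octet = 128 OR 63 = 191

191


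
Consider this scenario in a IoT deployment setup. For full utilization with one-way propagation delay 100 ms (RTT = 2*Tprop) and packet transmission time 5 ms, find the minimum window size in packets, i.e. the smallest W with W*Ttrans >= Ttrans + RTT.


Given: Ttrans = 5 ms, RTT = 200 ms (= 2 * Tprop, Tprop = 100 ms)
Time until first ACK returns = Ttrans + RTT = 5 + 200 = 205 ms
Need W * Ttrans >= Ttrans + RTT  ->  W >= (Ttrans + RTT) / Ttrans
(Ttrans + RTT) / Ttrans = 205 / 5 = 41
W_min = ceil(41) = 41

41


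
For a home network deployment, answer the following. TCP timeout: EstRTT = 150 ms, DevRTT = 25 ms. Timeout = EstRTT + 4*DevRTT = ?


Given: EstRTT = 150 ms, DevRTT = 25 ms
Timeout = EstRTT + 4 * DevRTT
4 * DevRTT = 4 * 25 = 100
Timeout = 150 + 100 = 250 ms

250


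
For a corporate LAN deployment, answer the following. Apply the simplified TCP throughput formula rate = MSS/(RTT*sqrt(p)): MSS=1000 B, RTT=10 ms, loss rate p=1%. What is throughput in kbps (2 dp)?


Given: MSS = 1000 bytes, RTT = 10 ms, loss = 1%
RTT in seconds = 10 / 1000 = 0.01
Loss rate = 1% = 0.01
sqrt(loss) = sqrt(0.01) = 0.1
Throughput (bytes/s) = 1000 / (0.01 * 0.1) = 1000000.0000
Throughput (kbps) = 1000000.0000 * 8 / 1000 = 8000.000000 -> 8000.00 kbps (2 dp)

8000.00


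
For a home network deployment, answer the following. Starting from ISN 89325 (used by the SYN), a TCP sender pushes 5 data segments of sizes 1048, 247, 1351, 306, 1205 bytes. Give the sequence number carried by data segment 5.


The SYN occupies sequence number ISN = 89325, so the first data byte is ISN + 1 = 89326.
SEQ of data segment i = (ISN + 1) + sum of payload sizes of segments 1..i-1.
Segment 1: SEQ = 89326, payload = 1048 bytes
Segment 2: SEQ = 90374, payload = 247 bytes
Segment 3: SEQ = 90621, payload = 1351 bytes
Segment 4: SEQ = 91972, payload = 306 bytes
Segment 5: SEQ = 92278, payload = 1205 bytes
SEQ of segment 5 = 89326 + 1048 + 247 + 1351 + 306 = 92278

92278


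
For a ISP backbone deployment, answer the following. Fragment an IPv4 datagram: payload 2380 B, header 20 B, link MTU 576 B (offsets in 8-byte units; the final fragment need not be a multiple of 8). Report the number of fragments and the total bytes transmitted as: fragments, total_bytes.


Max data per non-final fragment = floor((MTU - header)/8)*8 = floor((576 - 20)/8)*8 = floor(556/8)*8 = 552 B
Final fragment needs no 8-byte alignment: it can carry up to MTU - header = 556 B
Non-final fragments needed = ceil((payload - 556) / 552) = ceil(1824/552) = ceil(3.3043) = 4
Number of fragments = 4 + 1 = 5
Fragment sizes (data): 4 * 552 B + 172 B (last, 172 <= 556 OK)
Total bytes sent = payload + n_frags * header = 2380 + 5*20 = 2380 + 100 = 2480 B

5, 2480


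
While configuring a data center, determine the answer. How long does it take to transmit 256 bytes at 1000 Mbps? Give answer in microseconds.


Given: packet = 256 bytes, bandwidth = 1000 Mbps
Packet in bits = 256 * 8 = 2048 bits
Bandwidth = 1000 * 10^6 = 1000000000 bps
Time = 2048 / 1000000000 seconds
Time in us = 2048 * 10^6 / 1000000000 = 2.048

2.048


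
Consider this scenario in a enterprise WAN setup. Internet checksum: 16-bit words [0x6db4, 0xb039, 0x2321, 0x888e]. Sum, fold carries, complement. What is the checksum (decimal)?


Given words: [0x6db4, 0xb039, 0x2321, 0x888e]
Step 1: Sum all words
Raw sum = 28084 + 45113 + 8993 + 34958 = 117148
Step 2: Fold carry: (51612 + 1) = 51613
One's complement = ~51613 & 0xFFFF = 13922

13922


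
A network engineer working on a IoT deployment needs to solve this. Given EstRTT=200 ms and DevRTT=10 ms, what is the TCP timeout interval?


Given: EstRTT = 200 ms, DevRTT = 10 ms
Timeout = EstRTT + 4 * DevRTT
4 * DevRTT = 4 * 10 = 40
Timeout = 200 + 40 = 240 ms

240


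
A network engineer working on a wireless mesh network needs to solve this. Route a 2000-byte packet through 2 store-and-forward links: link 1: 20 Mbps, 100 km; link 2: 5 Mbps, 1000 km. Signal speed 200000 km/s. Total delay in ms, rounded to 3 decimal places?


Packet = 2000 bytes = 16000 bits. Store-and-forward: sum (t_trans + t_prop) per link.
Link 1: t_trans = 16000/(20*10^6) s = 0.8000 ms; t_prop = 100/200000 s = 0.5000 ms; subtotal = 1.3000 ms
Link 2: t_trans = 16000/(5*10^6) s = 3.2000 ms; t_prop = 1000/200000 s = 5.0000 ms; subtotal = 8.2000 ms
End-to-end = 1.3000 + 8.2000 = 9.5000 ms -> 9.500 ms (3 dp)

9.500


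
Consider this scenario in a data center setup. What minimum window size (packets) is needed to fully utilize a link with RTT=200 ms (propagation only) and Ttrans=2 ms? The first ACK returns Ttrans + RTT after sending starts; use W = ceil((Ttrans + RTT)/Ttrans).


Given: Ttrans = 2 ms, RTT = 200 ms (= 2 * Tprop, Tprop = 100 ms)
Time until first ACK returns = Ttrans + RTT = 2 + 200 = 202 ms
Need W * Ttrans >= Ttrans + RTT  ->  W >= (Ttrans + RTT) / Ttrans
(Ttrans + RTT) / Ttrans = 202 / 2 = 101
W_min = ceil(101) = 101

101


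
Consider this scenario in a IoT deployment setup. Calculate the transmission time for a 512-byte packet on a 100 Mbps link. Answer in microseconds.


Given: packet = 512 bytes, bandwidth = 100 Mbps
Packet in bits = 512 * 8 = 4096 bits
Bandwidth = 100 * 10^6 = 100000000 bps
Time = 4096 / 100000000 seconds
Time in us = 4096 * 10^6 / 100000000 = 40.96

40.96


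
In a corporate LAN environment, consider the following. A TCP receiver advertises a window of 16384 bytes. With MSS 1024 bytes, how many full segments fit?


Given: RWND = 16384 bytes, MSS = 1024 bytes
Full segments = floor(RWND / MSS)
Full segments = floor(16384 / 1024)
Full segments = floor(16.0) = 16

16


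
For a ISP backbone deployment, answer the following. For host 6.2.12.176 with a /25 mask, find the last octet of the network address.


Given: IP = 6.2.12.176, prefix = /25
Subnet mask = 255.255.255.128
Last octet of IP: 176
Last octet of mask: 128
Network last octet = 176 AND 128 = 128

128


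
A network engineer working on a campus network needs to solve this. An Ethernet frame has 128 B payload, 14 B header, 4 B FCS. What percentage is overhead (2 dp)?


Given: payload = 128 B, header = 14 B, trailer = 4 B
Overhead bytes = header + trailer = 14 + 4 = 18
Total frame = payload + overhead = 128 + 18 = 146
Overhead % = 18 / 146 * 100 = 12.3288% -> 12.33% (2 dp)

12.33


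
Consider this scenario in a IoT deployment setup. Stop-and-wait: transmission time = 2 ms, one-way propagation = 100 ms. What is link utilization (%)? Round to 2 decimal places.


Given: Ttrans = 2 ms, Tprop = 100 ms
RTT = 2 * Tprop = 2 * 100 = 200 ms
U = Ttrans / (Ttrans + RTT)
U = 2 / (2 + 200)
U = 2 / 202 = 0.009901
U% = 0.99%

0.99


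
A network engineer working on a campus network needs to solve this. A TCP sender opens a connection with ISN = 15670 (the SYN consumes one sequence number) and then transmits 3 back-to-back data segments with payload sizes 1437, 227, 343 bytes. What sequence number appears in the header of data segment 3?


The SYN occupies sequence number ISN = 15670, so the first data byte is ISN + 1 = 15671.
SEQ of data segment i = (ISN + 1) + sum of payload sizes of segments 1..i-1.
Segment 1: SEQ = 15671, payload = 1437 bytes
Segment 2: SEQ = 17108, payload = 227 bytes
Segment 3: SEQ = 17335, payload = 343 bytes
SEQ of segment 3 = 15671 + 1437 + 227 = 17335

17335


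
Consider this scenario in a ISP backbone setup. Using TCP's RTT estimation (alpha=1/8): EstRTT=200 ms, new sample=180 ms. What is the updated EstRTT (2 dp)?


Given: EstRTT = 200 ms, SampleRTT = 180 ms, alpha = 1/8
New EstRTT = (1 - alpha) * EstRTT + alpha * SampleRTT
(7/8) * 200 = 175
(1/8) * 180 = 22.5
New EstRTT = 175 + 22.5 = 197.5 ms -> 197.50 ms (2 dp)

197.50


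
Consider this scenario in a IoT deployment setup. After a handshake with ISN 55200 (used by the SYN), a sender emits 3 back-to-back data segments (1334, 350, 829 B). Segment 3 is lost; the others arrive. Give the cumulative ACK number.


SYN uses sequence number 55200; first data byte = ISN + 1 = 55201.
Segment 1: SEQ = 55201, len = 1334 B, covers [55201, 56534]
Segment 2: SEQ = 56535, len = 350 B, covers [56535, 56884]
Segment 3: SEQ = 56885, len = 829 B, covers [56885, 57713] [LOST]
In-order data received: bytes [55201, 56884] (segments 1..2).
Segment 3 missing -> gap begins at byte 56885.
Cumulative ACK = next expected in-order byte = 55201 + 1334 + 350 = 56885

56885


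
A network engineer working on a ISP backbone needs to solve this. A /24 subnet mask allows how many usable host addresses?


Given: subnet mask /24
Host bits = 32 - 24 = 8
Total addresses = 2^8 = 256
Usable hosts = 256 - 2 (network + broadcast) = 254

254


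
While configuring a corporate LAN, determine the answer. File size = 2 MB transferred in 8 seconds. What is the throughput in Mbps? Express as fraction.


Given: file = 2 MB, time = 8 s
File in Mb = 2 * 8 = 16 Mb
Throughput = 16 / 8 Mbps
Throughput = 2 Mbps

2


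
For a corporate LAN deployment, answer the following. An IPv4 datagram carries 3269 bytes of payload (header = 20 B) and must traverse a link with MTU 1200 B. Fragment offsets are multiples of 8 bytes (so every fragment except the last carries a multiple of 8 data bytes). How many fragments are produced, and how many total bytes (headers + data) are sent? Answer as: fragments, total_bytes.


Max data per non-final fragment = floor((MTU - header)/8)*8 = floor((1200 - 20)/8)*8 = floor(1180/8)*8 = 1176 B
Final fragment needs no 8-byte alignment: it can carry up to MTU - header = 1180 B
Non-final fragments needed = ceil((payload - 1180) / 1176) = ceil(2089/1176) = ceil(1.7764) = 2
Number of fragments = 2 + 1 = 3
Fragment sizes (data): 2 * 1176 B + 917 B (last, 917 <= 1180 OK)
Total bytes sent = payload + n_frags * header = 3269 + 3*20 = 3269 + 60 = 3329 B

3, 3329


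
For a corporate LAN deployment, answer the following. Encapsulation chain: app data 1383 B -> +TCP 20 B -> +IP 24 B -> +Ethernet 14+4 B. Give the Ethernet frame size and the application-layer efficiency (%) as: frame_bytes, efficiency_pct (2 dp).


TCP segment = 1383 + 20 = 1403 B
IP packet = 1403 + 24 = 1427 B
Ethernet frame = 1427 + 14 + 4 = 1445 B
Efficiency = app / frame = 1383 / 1445 = 0.957093 = 95.7093% -> 95.71% (2 dp)

1445, 95.71


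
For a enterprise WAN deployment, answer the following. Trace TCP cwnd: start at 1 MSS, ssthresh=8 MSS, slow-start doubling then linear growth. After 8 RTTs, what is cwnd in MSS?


RTT 0: cwnd = 1 MSS (initial)
RTT 1: cwnd = 2 MSS (slow start, doubled)
RTT 2: cwnd = 4 MSS (slow start, doubled)
RTT 3: cwnd = 8 MSS (slow start, doubled)
RTT 4: cwnd = 9 MSS (congestion avoidance, +1)
RTT 5: cwnd = 10 MSS (congestion avoidance, +1)
RTT 6: cwnd = 11 MSS (congestion avoidance, +1)
RTT 7: cwnd = 12 MSS (congestion avoidance, +1)
RTT 8: cwnd = 13 MSS (congestion avoidance, +1)

13


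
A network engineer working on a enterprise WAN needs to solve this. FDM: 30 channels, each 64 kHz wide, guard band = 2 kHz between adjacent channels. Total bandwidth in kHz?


Given: 30 channels, 64 kHz each, guard = 2 kHz
Channel bandwidth = 30 * 64 = 1920 kHz
Guard bands = 29 gaps * 2 kHz = 58 kHz
Total = 1920 + 58 = 1978 kHz

1978


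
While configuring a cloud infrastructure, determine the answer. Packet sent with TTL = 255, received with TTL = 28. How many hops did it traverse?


Given: initial TTL = 255, received TTL = 28
Hops = initial TTL - received TTL
Hops = 255 - 28 = 227

227


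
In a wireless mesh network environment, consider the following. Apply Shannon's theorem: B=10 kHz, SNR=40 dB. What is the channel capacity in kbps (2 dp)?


Given: B = 10 kHz, SNR = 40 dB
SNR linear = 10^(40/10) = 10000
1 + SNR = 10001
log2(10001) = 13.2878566418
C = 10 * 1000 * 13.2878566418 = 132878.5664 bps
C = 132.878566 kbps -> 132.88 kbps (2 dp)

132.88


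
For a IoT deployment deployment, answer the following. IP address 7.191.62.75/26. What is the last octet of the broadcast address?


Given: IP = 7.191.62.75, prefix = /26
Host bits = 32 - 26 = 6
Network last octet = 75 AND mask = 64
Host part size = 2^6 - 1 = 63
Broadcast last octet = 64 OR 63 = 127

127


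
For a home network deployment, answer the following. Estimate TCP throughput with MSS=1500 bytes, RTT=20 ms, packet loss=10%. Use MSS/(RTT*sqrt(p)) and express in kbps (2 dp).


Given: MSS = 1500 bytes, RTT = 20 ms, loss = 10%
RTT in seconds = 20 / 1000 = 0.02
Loss rate = 10% = 0.1
sqrt(loss) = sqrt(0.1) = 0.316227766017
Throughput (bytes/s) = 1500 / (0.02 * 0.316227766017) = 237170.8245
Throughput (kbps) = 237170.8245 * 8 / 1000 = 1897.366596 -> 1897.37 kbps (2 dp)

1897.37


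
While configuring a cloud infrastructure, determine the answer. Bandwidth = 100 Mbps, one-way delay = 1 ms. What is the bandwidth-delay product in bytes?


Given: bandwidth = 100 Mbps, delay = 1 ms
BDP in bits = 100 * 10^6 * 1 / 1000
BDP in bits = 100000
BDP in bytes = 100000 / 8 = 12500

12500


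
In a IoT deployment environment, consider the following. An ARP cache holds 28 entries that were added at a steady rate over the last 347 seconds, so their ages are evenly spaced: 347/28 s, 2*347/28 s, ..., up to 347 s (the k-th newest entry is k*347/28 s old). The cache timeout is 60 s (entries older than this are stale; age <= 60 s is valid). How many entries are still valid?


Ages are k * 347/28 s for k = 1..28 (spacing = 12.3929 s).
Entry k is valid iff k * 347/28 <= 60 iff k <= 28 * 60 / 347 = 4.8415
n_valid = floor(4.8415) = 4
(n_stale = 28 - 4 = 24)

4


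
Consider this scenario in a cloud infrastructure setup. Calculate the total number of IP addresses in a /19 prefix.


Given: CIDR prefix /19
Host bits = 32 - 19 = 13
Total addresses = 2^13 = 8192

8192


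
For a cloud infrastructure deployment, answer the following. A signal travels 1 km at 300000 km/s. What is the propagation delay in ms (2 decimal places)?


Given: distance = 1 km, speed = 300000 km/s
Delay = distance / speed = 1 / 300000 seconds
Delay in ms = 1 * 1000 / 300000
Delay = 0.0033 ms
Rounded to 2 dp = 0.00 ms

0.00


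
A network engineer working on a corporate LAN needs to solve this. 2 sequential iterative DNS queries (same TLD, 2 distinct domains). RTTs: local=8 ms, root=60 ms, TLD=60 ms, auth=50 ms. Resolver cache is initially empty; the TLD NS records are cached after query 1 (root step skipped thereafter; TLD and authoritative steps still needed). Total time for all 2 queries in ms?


Lookup 1 (cold cache): local + root + TLD + auth = 8 + 60 + 60 + 50 = 178 ms
Lookups 2..2 (TLD NS cached -> skip root; new domain -> still ask TLD and auth): local + TLD + auth = 8 + 60 + 50 = 118 ms each
Remaining 1 lookups: 1 * 118 = 118 ms
Total = 178 + 118 = 296 ms

296


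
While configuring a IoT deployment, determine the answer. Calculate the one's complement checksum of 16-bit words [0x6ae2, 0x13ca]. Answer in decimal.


Given words: [0x6ae2, 0x13ca]
Step 1: Sum all words
Raw sum = 27362 + 5066 = 32428
One's complement = ~32428 & 0xFFFF = 33107

33107


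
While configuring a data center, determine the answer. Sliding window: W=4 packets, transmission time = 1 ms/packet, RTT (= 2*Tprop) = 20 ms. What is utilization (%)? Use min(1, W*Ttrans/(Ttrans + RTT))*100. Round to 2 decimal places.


Given: W = 4, Ttrans = 1 ms, RTT = 20 ms (= 2 * Tprop, Tprop = 10 ms)
Cycle time = Ttrans + RTT = 1 + 20 = 21 ms (first packet sent until its ACK returns)
W * Ttrans = 4 * 1 = 4 ms of sending per cycle
W * Ttrans / (Ttrans + RTT) = 4 / 21 = 0.190476
U = min(1, 0.190476) = 0.190476
U% = 19.05%

19.05


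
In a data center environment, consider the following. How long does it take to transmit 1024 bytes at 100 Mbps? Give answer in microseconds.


Given: packet = 1024 bytes, bandwidth = 100 Mbps
Packet in bits = 1024 * 8 = 8192 bits
Bandwidth = 100 * 10^6 = 100000000 bps
Time = 8192 / 100000000 seconds
Time in us = 8192 * 10^6 / 100000000 = 81.92

81.92


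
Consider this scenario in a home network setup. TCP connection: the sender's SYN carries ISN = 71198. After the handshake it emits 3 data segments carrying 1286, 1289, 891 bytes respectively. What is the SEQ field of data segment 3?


The SYN occupies sequence number ISN = 71198, so the first data byte is ISN + 1 = 71199.
SEQ of data segment i = (ISN + 1) + sum of payload sizes of segments 1..i-1.
Segment 1: SEQ = 71199, payload = 1286 bytes
Segment 2: SEQ = 72485, payload = 1289 bytes
Segment 3: SEQ = 73774, payload = 891 bytes
SEQ of segment 3 = 71199 + 1286 + 1289 = 73774

73774


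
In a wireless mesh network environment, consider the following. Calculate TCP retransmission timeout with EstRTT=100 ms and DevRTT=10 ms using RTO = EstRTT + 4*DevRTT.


Given: EstRTT = 100 ms, DevRTT = 10 ms
Timeout = EstRTT + 4 * DevRTT
4 * DevRTT = 4 * 10 = 40
Timeout = 100 + 40 = 140 ms

140


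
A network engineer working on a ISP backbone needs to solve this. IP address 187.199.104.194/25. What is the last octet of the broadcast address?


Given: IP = 187.199.104.194, prefix = /25
Host bits = 32 - 25 = 7
Network last octet = 194 AND mask = 128
Host part size = 2^7 - 1 = 127
Broadcast last octet = 128 OR 127 = 255

255


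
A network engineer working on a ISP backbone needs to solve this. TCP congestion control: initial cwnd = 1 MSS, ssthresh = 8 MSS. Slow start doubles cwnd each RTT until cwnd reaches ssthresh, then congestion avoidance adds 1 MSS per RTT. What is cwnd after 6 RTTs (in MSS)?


RTT 0: cwnd = 1 MSS (initial)
RTT 1: cwnd = 2 MSS (slow start, doubled)
RTT 2: cwnd = 4 MSS (slow start, doubled)
RTT 3: cwnd = 8 MSS (slow start, doubled)
RTT 4: cwnd = 9 MSS (congestion avoidance, +1)
RTT 5: cwnd = 10 MSS (congestion avoidance, +1)
RTT 6: cwnd = 11 MSS (congestion avoidance, +1)

11


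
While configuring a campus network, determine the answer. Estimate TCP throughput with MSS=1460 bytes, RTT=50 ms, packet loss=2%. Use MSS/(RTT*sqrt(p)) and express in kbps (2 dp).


Given: MSS = 1460 bytes, RTT = 50 ms, loss = 2%
RTT in seconds = 50 / 1000 = 0.05
Loss rate = 2% = 0.02
sqrt(loss) = sqrt(0.02) = 0.141421356237
Throughput (bytes/s) = 1460 / (0.05 * 0.141421356237) = 206475.1801
Throughput (kbps) = 206475.1801 * 8 / 1000 = 1651.801441 -> 1651.80 kbps (2 dp)

1651.80


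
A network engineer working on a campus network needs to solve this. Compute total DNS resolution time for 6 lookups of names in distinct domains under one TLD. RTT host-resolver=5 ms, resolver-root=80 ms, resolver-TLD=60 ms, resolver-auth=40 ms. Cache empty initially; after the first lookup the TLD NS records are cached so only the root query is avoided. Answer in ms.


Lookup 1 (cold cache): local + root + TLD + auth = 5 + 80 + 60 + 40 = 185 ms
Lookups 2..6 (TLD NS cached -> skip root; new domain -> still ask TLD and auth): local + TLD + auth = 5 + 60 + 40 = 105 ms each
Remaining 5 lookups: 5 * 105 = 525 ms
Total = 185 + 525 = 710 ms

710


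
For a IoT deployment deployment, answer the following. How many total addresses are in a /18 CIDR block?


Given: CIDR prefix /18
Host bits = 32 - 18 = 14
Total addresses = 2^14 = 16384

16384


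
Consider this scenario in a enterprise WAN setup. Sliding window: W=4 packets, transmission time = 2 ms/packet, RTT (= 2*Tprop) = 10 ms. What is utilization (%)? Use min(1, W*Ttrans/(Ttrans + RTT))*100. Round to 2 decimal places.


Given: W = 4, Ttrans = 2 ms, RTT = 10 ms (= 2 * Tprop, Tprop = 5 ms)
Cycle time = Ttrans + RTT = 2 + 10 = 12 ms (first packet sent until its ACK returns)
W * Ttrans = 4 * 2 = 8 ms of sending per cycle
W * Ttrans / (Ttrans + RTT) = 8 / 12 = 0.666667
U = min(1, 0.666667) = 0.666667
U% = 66.67%

66.67


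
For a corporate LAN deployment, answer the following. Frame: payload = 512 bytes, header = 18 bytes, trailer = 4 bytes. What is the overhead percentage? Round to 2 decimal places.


Given: payload = 512 B, header = 18 B, trailer = 4 B
Overhead bytes = header + trailer = 18 + 4 = 22
Total frame = payload + overhead = 512 + 22 = 534
Overhead % = 22 / 534 * 100 = 4.1199% -> 4.12% (2 dp)

4.12


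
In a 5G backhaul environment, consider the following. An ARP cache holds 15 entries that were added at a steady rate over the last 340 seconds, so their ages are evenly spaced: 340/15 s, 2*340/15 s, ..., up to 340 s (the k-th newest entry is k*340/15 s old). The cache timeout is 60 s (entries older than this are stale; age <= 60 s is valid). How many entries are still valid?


Ages are k * 340/15 s for k = 1..15 (spacing = 22.6667 s).
Entry k is valid iff k * 340/15 <= 60 iff k <= 15 * 60 / 340 = 2.6471
n_valid = floor(2.6471) = 2
(n_stale = 15 - 2 = 13)

2


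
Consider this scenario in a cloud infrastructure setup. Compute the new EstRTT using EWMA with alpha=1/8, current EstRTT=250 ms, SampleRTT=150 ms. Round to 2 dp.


Given: EstRTT = 250 ms, SampleRTT = 150 ms, alpha = 1/8
New EstRTT = (1 - alpha) * EstRTT + alpha * SampleRTT
(7/8) * 250 = 218.75
(1/8) * 150 = 18.75
New EstRTT = 218.75 + 18.75 = 237.5 ms -> 237.50 ms (2 dp)

237.50


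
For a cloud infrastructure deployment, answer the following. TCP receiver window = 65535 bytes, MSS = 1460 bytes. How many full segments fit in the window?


Given: RWND = 65535 bytes, MSS = 1460 bytes
Full segments = floor(RWND / MSS)
Full segments = floor(65535 / 1460)
Full segments = floor(44.887) = 44

44


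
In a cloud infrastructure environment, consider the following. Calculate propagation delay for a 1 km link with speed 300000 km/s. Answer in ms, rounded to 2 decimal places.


Given: distance = 1 km, speed = 300000 km/s
Delay = distance / speed = 1 / 300000 seconds
Delay in ms = 1 * 1000 / 300000
Delay = 0.0033 ms
Rounded to 2 dp = 0.00 ms

0.00


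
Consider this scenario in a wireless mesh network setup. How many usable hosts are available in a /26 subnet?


Given: subnet mask /26
Host bits = 32 - 26 = 6
Total addresses = 2^6 = 64
Usable hosts = 64 - 2 (network + broadcast) = 62

62


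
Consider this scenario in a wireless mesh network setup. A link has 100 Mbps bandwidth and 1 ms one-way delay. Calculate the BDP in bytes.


Given: bandwidth = 100 Mbps, delay = 1 ms
BDP in bits = 100 * 10^6 * 1 / 1000
BDP in bits = 100000
BDP in bytes = 100000 / 8 = 12500

12500


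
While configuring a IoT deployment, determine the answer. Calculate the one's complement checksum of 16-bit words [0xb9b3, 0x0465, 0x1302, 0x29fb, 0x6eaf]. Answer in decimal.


Given words: [0xb9b3, 0x0465, 0x1302, 0x29fb, 0x6eaf]
Step 1: Sum all words
Raw sum = 47539 + 1125 + 4866 + 10747 + 28335 = 92612
Step 2: Fold carry: (27076 + 1) = 27077
One's complement = ~27077 & 0xFFFF = 38458

38458


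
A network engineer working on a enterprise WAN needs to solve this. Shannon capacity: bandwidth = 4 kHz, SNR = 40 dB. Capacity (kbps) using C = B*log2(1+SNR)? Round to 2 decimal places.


Given: B = 4 kHz, SNR = 40 dB
SNR linear = 10^(40/10) = 10000
1 + SNR = 10001
log2(10001) = 13.2878566418
C = 4 * 1000 * 13.2878566418 = 53151.4266 bps
C = 53.151427 kbps -> 53.15 kbps (2 dp)

53.15


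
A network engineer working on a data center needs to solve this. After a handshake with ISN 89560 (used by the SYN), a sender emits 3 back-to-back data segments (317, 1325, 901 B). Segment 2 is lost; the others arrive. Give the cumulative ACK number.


SYN uses sequence number 89560; first data byte = ISN + 1 = 89561.
Segment 1: SEQ = 89561, len = 317 B, covers [89561, 89877]
Segment 2: SEQ = 89878, len = 1325 B, covers [89878, 91202] [LOST]
Segment 3: SEQ = 91203, len = 901 B, covers [91203, 92103]
In-order data received: bytes [89561, 89877] (segments 1..1).
Segment 2 missing -> gap begins at byte 89878; later segments buffered out of order.
Cumulative ACK = next expected in-order byte = 89561 + 317 = 89878

89878


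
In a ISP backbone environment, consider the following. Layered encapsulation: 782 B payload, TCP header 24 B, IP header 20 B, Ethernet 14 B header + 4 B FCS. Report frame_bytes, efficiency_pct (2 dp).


TCP segment = 782 + 24 = 806 B
IP packet = 806 + 20 = 826 B
Ethernet frame = 826 + 14 + 4 = 844 B
Efficiency = app / frame = 782 / 844 = 0.926540 = 92.6540% -> 92.65% (2 dp)

844, 92.65


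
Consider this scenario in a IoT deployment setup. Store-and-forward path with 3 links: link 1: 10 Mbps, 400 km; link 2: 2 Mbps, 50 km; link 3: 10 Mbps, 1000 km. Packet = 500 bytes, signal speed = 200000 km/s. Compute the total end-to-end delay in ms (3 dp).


Packet = 500 bytes = 4000 bits. Store-and-forward: sum (t_trans + t_prop) per link.
Link 1: t_trans = 4000/(10*10^6) s = 0.4000 ms; t_prop = 400/200000 s = 2.0000 ms; subtotal = 2.4000 ms
Link 2: t_trans = 4000/(2*10^6) s = 2.0000 ms; t_prop = 50/200000 s = 0.2500 ms; subtotal = 2.2500 ms
Link 3: t_trans = 4000/(10*10^6) s = 0.4000 ms; t_prop = 1000/200000 s = 5.0000 ms; subtotal = 5.4000 ms
End-to-end = 2.4000 + 2.2500 + 5.4000 = 10.0500 ms -> 10.050 ms (3 dp)

10.050


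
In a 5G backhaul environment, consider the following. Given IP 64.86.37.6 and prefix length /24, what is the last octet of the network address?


Given: IP = 64.86.37.6, prefix = /24
Subnet mask = 255.255.255.0
Last octet of IP: 6
Last octet of mask: 0
Network last octet = 6 AND 0 = 0

0


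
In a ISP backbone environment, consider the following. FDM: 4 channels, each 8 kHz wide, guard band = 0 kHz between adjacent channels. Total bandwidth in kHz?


Given: 4 channels, 8 kHz each, guard = 0 kHz
Channel bandwidth = 4 * 8 = 32 kHz
Guard bands = 3 gaps * 0 kHz = 0 kHz
Total = 32 + 0 = 32 kHz

32


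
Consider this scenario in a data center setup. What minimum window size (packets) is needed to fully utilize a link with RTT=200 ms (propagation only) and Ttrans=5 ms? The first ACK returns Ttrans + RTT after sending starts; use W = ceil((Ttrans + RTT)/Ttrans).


Given: Ttrans = 5 ms, RTT = 200 ms (= 2 * Tprop, Tprop = 100 ms)
Time until first ACK returns = Ttrans + RTT = 5 + 200 = 205 ms
Need W * Ttrans >= Ttrans + RTT  ->  W >= (Ttrans + RTT) / Ttrans
(Ttrans + RTT) / Ttrans = 205 / 5 = 41
W_min = ceil(41) = 41

41


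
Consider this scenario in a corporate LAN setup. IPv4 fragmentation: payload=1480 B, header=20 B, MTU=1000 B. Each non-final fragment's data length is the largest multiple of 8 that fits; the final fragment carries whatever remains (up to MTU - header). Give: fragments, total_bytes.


Max data per non-final fragment = floor((MTU - header)/8)*8 = floor((1000 - 20)/8)*8 = floor(980/8)*8 = 976 B
Final fragment needs no 8-byte alignment: it can carry up to MTU - header = 980 B
Non-final fragments needed = ceil((payload - 980) / 976) = ceil(500/976) = ceil(0.5123) = 1
Number of fragments = 1 + 1 = 2
Fragment sizes (data): 1 * 976 B + 504 B (last, 504 <= 980 OK)
Total bytes sent = payload + n_frags * header = 1480 + 2*20 = 1480 + 40 = 1520 B

2, 1520


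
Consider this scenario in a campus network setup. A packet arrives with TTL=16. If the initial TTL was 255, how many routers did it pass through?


Given: initial TTL = 255, received TTL = 16
Hops = initial TTL - received TTL
Hops = 255 - 16 = 239

239


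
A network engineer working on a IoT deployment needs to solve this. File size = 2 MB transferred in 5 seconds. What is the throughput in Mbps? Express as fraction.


Given: file = 2 MB, time = 5 s
File in Mb = 2 * 8 = 16 Mb
Throughput = 16 / 5 Mbps
Throughput = 16/5 Mbps

16/5


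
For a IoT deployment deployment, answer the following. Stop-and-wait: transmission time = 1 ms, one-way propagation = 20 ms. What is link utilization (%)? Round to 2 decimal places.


Given: Ttrans = 1 ms, Tprop = 20 ms
RTT = 2 * Tprop = 2 * 20 = 40 ms
U = Ttrans / (Ttrans + RTT)
U = 1 / (1 + 40)
U = 1 / 41 = 0.02439
U% = 2.44%

2.44


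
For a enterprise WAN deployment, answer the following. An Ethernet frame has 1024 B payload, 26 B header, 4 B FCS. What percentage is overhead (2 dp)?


Given: payload = 1024 B, header = 26 B, trailer = 4 B
Overhead bytes = header + trailer = 26 + 4 = 30
Total frame = payload + overhead = 1024 + 30 = 1054
Overhead % = 30 / 1054 * 100 = 2.8463% -> 2.85% (2 dp)

2.85


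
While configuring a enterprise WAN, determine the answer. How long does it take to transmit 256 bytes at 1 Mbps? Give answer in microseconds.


Given: packet = 256 bytes, bandwidth = 1 Mbps
Packet in bits = 256 * 8 = 2048 bits
Bandwidth = 1 * 10^6 = 1000000 bps
Time = 2048 / 1000000 seconds
Time in us = 2048 * 10^6 / 1000000 = 2048

2048


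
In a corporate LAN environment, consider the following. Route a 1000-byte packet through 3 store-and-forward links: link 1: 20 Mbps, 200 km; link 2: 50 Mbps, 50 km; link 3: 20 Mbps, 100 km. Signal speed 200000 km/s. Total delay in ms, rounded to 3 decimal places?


Packet = 1000 bytes = 8000 bits. Store-and-forward: sum (t_trans + t_prop) per link.
Link 1: t_trans = 8000/(20*10^6) s = 0.4000 ms; t_prop = 200/200000 s = 1.0000 ms; subtotal = 1.4000 ms
Link 2: t_trans = 8000/(50*10^6) s = 0.1600 ms; t_prop = 50/200000 s = 0.2500 ms; subtotal = 0.4100 ms
Link 3: t_trans = 8000/(20*10^6) s = 0.4000 ms; t_prop = 100/200000 s = 0.5000 ms; subtotal = 0.9000 ms
End-to-end = 1.4000 + 0.4100 + 0.9000 = 2.7100 ms -> 2.710 ms (3 dp)

2.710


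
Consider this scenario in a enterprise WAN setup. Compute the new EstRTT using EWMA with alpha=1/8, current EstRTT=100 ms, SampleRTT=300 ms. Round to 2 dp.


Given: EstRTT = 100 ms, SampleRTT = 300 ms, alpha = 1/8
New EstRTT = (1 - alpha) * EstRTT + alpha * SampleRTT
(7/8) * 100 = 87.5
(1/8) * 300 = 37.5
New EstRTT = 87.5 + 37.5 = 125 ms -> 125.00 ms (2 dp)

125.00


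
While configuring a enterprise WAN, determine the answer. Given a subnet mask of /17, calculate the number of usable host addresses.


Given: subnet mask /17
Host bits = 32 - 17 = 15
Total addresses = 2^15 = 32768
Usable hosts = 32768 - 2 (network + broadcast) = 32766

32766


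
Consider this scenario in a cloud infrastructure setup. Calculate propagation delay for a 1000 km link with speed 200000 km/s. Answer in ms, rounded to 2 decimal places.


Given: distance = 1000 km, speed = 200000 km/s
Delay = distance / speed = 1000 / 200000 seconds
Delay in ms = 1000 * 1000 / 200000
Delay = 5.0000 ms
Rounded to 2 dp = 5.00 ms

5.00


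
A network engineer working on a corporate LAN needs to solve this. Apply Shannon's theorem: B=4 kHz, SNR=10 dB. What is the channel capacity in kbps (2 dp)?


Given: B = 4 kHz, SNR = 10 dB
SNR linear = 10^(10/10) = 10
1 + SNR = 11
log2(11) = 3.4594316186
C = 4 * 1000 * 3.4594316186 = 13837.7265 bps
C = 13.837726 kbps -> 13.84 kbps (2 dp)

13.84


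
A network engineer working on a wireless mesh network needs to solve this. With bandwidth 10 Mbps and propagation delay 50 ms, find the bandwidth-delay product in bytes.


Given: bandwidth = 10 Mbps, delay = 50 ms
BDP in bits = 10 * 10^6 * 50 / 1000
BDP in bits = 500000
BDP in bytes = 500000 / 8 = 62500

62500


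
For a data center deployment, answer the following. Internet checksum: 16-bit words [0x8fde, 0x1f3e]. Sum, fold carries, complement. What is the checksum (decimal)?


Given words: [0x8fde, 0x1f3e]
Step 1: Sum all words
Raw sum = 36830 + 7998 = 44828
One's complement = ~44828 & 0xFFFF = 20707

20707


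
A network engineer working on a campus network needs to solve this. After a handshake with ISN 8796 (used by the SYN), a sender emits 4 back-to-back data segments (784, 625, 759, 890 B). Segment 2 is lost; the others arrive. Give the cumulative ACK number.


SYN uses sequence number 8796; first data byte = ISN + 1 = 8797.
Segment 1: SEQ = 8797, len = 784 B, covers [8797, 9580]
Segment 2: SEQ = 9581, len = 625 B, covers [9581, 10205] [LOST]
Segment 3: SEQ = 10206, len = 759 B, covers [10206, 10964]
Segment 4: SEQ = 10965, len = 890 B, covers [10965, 11854]
In-order data received: bytes [8797, 9580] (segments 1..1).
Segment 2 missing -> gap begins at byte 9581; later segments buffered out of order.
Cumulative ACK = next expected in-order byte = 8797 + 784 = 9581

9581


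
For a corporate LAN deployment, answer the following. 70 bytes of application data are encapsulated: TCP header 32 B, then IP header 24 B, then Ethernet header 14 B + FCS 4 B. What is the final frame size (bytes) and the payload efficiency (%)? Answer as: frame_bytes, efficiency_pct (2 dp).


TCP segment = 70 + 32 = 102 B
IP packet = 102 + 24 = 126 B
Ethernet frame = 126 + 14 + 4 = 144 B
Efficiency = app / frame = 70 / 144 = 0.486111 = 48.6111% -> 48.61% (2 dp)

144, 48.61


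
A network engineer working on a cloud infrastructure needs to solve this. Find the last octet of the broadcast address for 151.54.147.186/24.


Given: IP = 151.54.147.186, prefix = /24
Host bits = 32 - 24 = 8
Network last octet = 186 AND mask = 0
Host part size = 2^8 - 1 = 255
Broadcast last octet = 0 OR 255 = 255

255


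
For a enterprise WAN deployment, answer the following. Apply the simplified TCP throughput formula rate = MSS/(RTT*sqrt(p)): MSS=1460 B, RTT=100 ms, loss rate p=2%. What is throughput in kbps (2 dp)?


Given: MSS = 1460 bytes, RTT = 100 ms, loss = 2%
RTT in seconds = 100 / 1000 = 0.1
Loss rate = 2% = 0.02
sqrt(loss) = sqrt(0.02) = 0.141421356237
Throughput (bytes/s) = 1460 / (0.1 * 0.141421356237) = 103237.5901
Throughput (kbps) = 103237.5901 * 8 / 1000 = 825.900720 -> 825.90 kbps (2 dp)

825.90
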